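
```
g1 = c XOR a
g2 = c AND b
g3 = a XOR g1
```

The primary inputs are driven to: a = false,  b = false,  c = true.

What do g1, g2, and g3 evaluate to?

g1 = true, g2 = false, g3 = true

g1 = c XOR a = true XOR false = true
g2 = c AND b = true AND false = false
g3 = a XOR g1 = false XOR true = true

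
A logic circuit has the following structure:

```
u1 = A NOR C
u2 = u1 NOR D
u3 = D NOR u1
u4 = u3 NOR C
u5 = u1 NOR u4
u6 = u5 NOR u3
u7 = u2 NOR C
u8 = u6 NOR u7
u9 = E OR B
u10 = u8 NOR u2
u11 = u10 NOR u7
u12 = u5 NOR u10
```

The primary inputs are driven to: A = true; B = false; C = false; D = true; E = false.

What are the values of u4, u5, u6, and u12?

u1 = A NOR C = true NOR false = false
u2 = u1 NOR D = false NOR true = false
u3 = D NOR u1 = true NOR false = false
u4 = u3 NOR C = false NOR false = true
u5 = u1 NOR u4 = false NOR true = false
u6 = u5 NOR u3 = false NOR false = true
u7 = u2 NOR C = false NOR false = true
u8 = u6 NOR u7 = true NOR true = false
u10 = u8 NOR u2 = false NOR false = true
u12 = u5 NOR u10 = false NOR true = false

u4 = true  u5 = false  u6 = true  u12 = false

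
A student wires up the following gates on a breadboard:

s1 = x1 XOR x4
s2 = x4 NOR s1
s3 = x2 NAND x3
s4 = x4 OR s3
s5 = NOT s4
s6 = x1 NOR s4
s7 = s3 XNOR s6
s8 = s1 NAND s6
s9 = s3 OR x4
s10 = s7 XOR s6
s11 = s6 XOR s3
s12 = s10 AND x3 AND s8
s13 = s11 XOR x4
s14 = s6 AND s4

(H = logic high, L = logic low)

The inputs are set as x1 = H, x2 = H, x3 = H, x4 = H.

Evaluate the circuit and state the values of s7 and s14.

s3 = x2 NAND x3 = H NAND H = L
s4 = x4 OR s3 = H OR L = H
s6 = x1 NOR s4 = H NOR H = L
s7 = s3 XNOR s6 = L XNOR L = H
s14 = s6 AND s4 = L AND H = L

s7 = H  s14 = L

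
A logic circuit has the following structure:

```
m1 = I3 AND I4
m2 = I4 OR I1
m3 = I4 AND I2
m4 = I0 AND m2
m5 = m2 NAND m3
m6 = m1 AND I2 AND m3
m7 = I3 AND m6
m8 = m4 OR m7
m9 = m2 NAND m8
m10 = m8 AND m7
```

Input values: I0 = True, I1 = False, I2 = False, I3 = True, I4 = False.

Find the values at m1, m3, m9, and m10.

m1 = I3 AND I4 = True AND False = False
m2 = I4 OR I1 = False OR False = False
m3 = I4 AND I2 = False AND False = False
m4 = I0 AND m2 = True AND False = False
m6 = m1 AND I2 AND m3 = False AND False AND False = False
m7 = I3 AND m6 = True AND False = False
m8 = m4 OR m7 = False OR False = False
m9 = m2 NAND m8 = False NAND False = True
m10 = m8 AND m7 = False AND False = False

m1 = False  m3 = False  m9 = True  m10 = False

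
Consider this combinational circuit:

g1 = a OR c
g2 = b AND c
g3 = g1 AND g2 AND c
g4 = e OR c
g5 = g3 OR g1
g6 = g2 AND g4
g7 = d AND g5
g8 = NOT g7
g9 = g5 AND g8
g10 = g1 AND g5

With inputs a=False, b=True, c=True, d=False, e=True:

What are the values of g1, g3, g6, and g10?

g1 = True, g3 = True, g6 = True, g10 = True

g1 = a OR c = False OR True = True
g2 = b AND c = True AND True = True
g3 = g1 AND g2 AND c = True AND True AND True = True
g4 = e OR c = True OR True = True
g5 = g3 OR g1 = True OR True = True
g6 = g2 AND g4 = True AND True = True
g10 = g1 AND g5 = True AND True = True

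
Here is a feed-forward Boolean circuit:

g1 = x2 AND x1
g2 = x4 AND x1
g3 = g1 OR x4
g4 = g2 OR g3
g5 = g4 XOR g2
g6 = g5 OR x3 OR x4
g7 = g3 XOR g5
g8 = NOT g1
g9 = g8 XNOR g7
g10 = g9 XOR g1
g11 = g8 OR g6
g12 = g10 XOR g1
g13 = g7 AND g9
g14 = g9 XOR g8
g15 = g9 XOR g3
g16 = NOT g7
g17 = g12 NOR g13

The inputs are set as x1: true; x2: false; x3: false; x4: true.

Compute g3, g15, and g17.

g3 = true, g15 = false, g17 = false

g1 = x2 AND x1 = false AND true = false
g2 = x4 AND x1 = true AND true = true
g3 = g1 OR x4 = false OR true = true
g4 = g2 OR g3 = true OR true = true
g5 = g4 XOR g2 = true XOR true = false
g7 = g3 XOR g5 = true XOR false = true
g8 = NOT g1 = NOT false = true
g9 = g8 XNOR g7 = true XNOR true = true
g10 = g9 XOR g1 = true XOR false = true
g12 = g10 XOR g1 = true XOR false = true
g13 = g7 AND g9 = true AND true = true
g15 = g9 XOR g3 = true XOR true = false
g17 = g12 NOR g13 = true NOR true = false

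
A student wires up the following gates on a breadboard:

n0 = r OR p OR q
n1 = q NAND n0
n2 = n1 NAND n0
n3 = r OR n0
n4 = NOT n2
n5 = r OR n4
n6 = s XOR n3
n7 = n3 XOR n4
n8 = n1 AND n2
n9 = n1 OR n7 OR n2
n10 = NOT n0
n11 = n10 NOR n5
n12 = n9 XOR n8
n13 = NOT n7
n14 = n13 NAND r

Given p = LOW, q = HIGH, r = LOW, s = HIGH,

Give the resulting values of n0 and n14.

n0 = HIGH  n14 = HIGH

n0 = r OR p OR q = LOW OR LOW OR HIGH = HIGH
n1 = q NAND n0 = HIGH NAND HIGH = LOW
n2 = n1 NAND n0 = LOW NAND HIGH = HIGH
n3 = r OR n0 = LOW OR HIGH = HIGH
n4 = NOT n2 = NOT HIGH = LOW
n7 = n3 XOR n4 = HIGH XOR LOW = HIGH
n13 = NOT n7 = NOT HIGH = LOW
n14 = n13 NAND r = LOW NAND LOW = HIGH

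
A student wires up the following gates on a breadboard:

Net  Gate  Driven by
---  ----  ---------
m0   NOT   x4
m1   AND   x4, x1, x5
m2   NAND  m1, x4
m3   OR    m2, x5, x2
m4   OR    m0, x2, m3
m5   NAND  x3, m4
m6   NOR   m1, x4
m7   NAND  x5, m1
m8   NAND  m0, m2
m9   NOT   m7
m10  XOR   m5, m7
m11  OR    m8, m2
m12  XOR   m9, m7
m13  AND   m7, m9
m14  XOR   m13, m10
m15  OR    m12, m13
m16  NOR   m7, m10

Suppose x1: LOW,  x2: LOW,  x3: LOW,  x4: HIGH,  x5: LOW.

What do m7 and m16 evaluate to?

m7 = HIGH  m16 = LOW

m0 = NOT x4 = NOT HIGH = LOW
m1 = x4 AND x1 AND x5 = HIGH AND LOW AND LOW = LOW
m2 = m1 NAND x4 = LOW NAND HIGH = HIGH
m3 = m2 OR x5 OR x2 = HIGH OR LOW OR LOW = HIGH
m4 = m0 OR x2 OR m3 = LOW OR LOW OR HIGH = HIGH
m5 = x3 NAND m4 = LOW NAND HIGH = HIGH
m7 = x5 NAND m1 = LOW NAND LOW = HIGH
m10 = m5 XOR m7 = HIGH XOR HIGH = LOW
m16 = m7 NOR m10 = HIGH NOR LOW = LOW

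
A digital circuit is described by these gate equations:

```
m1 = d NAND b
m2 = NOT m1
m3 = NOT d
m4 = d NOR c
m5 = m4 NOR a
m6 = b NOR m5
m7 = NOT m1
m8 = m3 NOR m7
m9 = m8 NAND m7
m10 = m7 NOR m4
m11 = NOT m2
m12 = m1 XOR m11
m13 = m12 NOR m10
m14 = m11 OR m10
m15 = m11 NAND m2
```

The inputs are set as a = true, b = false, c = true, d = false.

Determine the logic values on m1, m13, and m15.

m1 = true  m13 = false  m15 = true

m1 = d NAND b = false NAND false = true
m2 = NOT m1 = NOT true = false
m4 = d NOR c = false NOR true = false
m7 = NOT m1 = NOT true = false
m10 = m7 NOR m4 = false NOR false = true
m11 = NOT m2 = NOT false = true
m12 = m1 XOR m11 = true XOR true = false
m13 = m12 NOR m10 = false NOR true = false
m15 = m11 NAND m2 = true NAND false = true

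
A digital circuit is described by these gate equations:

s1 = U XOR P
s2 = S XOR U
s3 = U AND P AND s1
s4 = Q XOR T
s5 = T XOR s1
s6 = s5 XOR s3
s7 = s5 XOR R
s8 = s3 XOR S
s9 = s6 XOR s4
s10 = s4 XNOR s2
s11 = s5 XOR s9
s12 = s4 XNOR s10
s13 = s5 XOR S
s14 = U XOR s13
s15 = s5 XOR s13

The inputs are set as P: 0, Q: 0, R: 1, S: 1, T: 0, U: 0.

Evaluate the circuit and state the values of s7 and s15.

s1 = U XOR P = 0 XOR 0 = 0
s5 = T XOR s1 = 0 XOR 0 = 0
s7 = s5 XOR R = 0 XOR 1 = 1
s13 = s5 XOR S = 0 XOR 1 = 1
s15 = s5 XOR s13 = 0 XOR 1 = 1

s7 = 1; s15 = 1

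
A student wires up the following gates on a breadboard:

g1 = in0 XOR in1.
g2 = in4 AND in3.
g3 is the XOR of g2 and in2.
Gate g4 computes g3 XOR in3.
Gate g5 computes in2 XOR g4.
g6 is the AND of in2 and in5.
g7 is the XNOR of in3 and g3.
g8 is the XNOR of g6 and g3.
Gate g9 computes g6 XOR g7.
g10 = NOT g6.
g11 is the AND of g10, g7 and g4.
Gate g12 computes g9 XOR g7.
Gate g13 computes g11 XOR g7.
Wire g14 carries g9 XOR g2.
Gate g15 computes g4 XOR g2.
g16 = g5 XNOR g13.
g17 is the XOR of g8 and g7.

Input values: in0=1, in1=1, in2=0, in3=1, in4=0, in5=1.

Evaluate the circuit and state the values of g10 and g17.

g10 = 1; g17 = 1

g2 = in4 AND in3 = 0 AND 1 = 0
g3 = g2 XOR in2 = 0 XOR 0 = 0
g6 = in2 AND in5 = 0 AND 1 = 0
g7 = in3 XNOR g3 = 1 XNOR 0 = 0
g8 = g6 XNOR g3 = 0 XNOR 0 = 1
g10 = NOT g6 = NOT 0 = 1
g17 = g8 XOR g7 = 1 XOR 0 = 1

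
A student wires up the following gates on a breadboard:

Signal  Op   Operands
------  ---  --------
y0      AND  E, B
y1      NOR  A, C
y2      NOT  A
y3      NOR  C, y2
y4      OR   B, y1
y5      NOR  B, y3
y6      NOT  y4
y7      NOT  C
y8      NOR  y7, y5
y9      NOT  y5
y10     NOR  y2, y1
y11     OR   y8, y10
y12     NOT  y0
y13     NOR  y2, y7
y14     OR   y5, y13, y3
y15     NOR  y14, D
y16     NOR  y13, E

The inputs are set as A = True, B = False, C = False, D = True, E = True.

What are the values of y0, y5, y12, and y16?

y0 = E AND B = True AND False = False
y2 = NOT A = NOT True = False
y3 = C NOR y2 = False NOR False = True
y5 = B NOR y3 = False NOR True = False
y7 = NOT C = NOT False = True
y12 = NOT y0 = NOT False = True
y13 = y2 NOR y7 = False NOR True = False
y16 = y13 NOR E = False NOR True = False

y0 = False, y5 = False, y12 = True, y16 = False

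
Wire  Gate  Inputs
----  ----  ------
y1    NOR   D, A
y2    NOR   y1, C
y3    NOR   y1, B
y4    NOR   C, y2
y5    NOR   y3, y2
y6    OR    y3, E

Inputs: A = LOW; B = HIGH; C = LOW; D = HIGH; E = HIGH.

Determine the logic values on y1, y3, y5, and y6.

y1 = LOW  y3 = LOW  y5 = LOW  y6 = HIGH

y1 = D NOR A = HIGH NOR LOW = LOW
y2 = y1 NOR C = LOW NOR LOW = HIGH
y3 = y1 NOR B = LOW NOR HIGH = LOW
y5 = y3 NOR y2 = LOW NOR HIGH = LOW
y6 = y3 OR E = LOW OR HIGH = HIGH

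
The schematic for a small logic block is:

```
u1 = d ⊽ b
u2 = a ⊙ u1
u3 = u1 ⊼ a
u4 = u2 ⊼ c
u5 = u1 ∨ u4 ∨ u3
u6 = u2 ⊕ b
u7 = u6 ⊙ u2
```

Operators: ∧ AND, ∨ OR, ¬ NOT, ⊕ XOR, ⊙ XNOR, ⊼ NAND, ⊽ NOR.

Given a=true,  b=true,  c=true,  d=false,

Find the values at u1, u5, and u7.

u1 = false  u5 = true  u7 = false

u1 = d NOR b = false NOR true = false
u2 = a XNOR u1 = true XNOR false = false
u3 = u1 NAND a = false NAND true = true
u4 = u2 NAND c = false NAND true = true
u5 = u1 OR u4 OR u3 = false OR true OR true = true
u6 = u2 XOR b = false XOR true = true
u7 = u6 XNOR u2 = true XNOR false = false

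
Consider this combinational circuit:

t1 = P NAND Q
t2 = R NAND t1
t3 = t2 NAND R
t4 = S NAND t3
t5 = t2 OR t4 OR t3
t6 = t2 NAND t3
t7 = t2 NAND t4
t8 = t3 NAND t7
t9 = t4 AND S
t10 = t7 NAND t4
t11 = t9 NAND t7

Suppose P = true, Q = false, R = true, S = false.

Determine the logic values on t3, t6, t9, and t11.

t3 = true, t6 = true, t9 = false, t11 = true

t1 = P NAND Q = true NAND false = true
t2 = R NAND t1 = true NAND true = false
t3 = t2 NAND R = false NAND true = true
t4 = S NAND t3 = false NAND true = true
t6 = t2 NAND t3 = false NAND true = true
t7 = t2 NAND t4 = false NAND true = true
t9 = t4 AND S = true AND false = false
t11 = t9 NAND t7 = false NAND true = true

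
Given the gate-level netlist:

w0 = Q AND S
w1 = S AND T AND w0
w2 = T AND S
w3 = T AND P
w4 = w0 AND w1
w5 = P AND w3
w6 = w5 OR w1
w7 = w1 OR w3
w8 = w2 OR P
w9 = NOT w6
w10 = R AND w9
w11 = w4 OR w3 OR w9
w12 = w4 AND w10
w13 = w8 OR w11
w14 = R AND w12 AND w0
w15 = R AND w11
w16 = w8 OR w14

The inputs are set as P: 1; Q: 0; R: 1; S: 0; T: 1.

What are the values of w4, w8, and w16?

w4 = 0, w8 = 1, w16 = 1

w0 = Q AND S = 0 AND 0 = 0
w1 = S AND T AND w0 = 0 AND 1 AND 0 = 0
w2 = T AND S = 1 AND 0 = 0
w3 = T AND P = 1 AND 1 = 1
w4 = w0 AND w1 = 0 AND 0 = 0
w5 = P AND w3 = 1 AND 1 = 1
w6 = w5 OR w1 = 1 OR 0 = 1
w8 = w2 OR P = 0 OR 1 = 1
w9 = NOT w6 = NOT 1 = 0
w10 = R AND w9 = 1 AND 0 = 0
w12 = w4 AND w10 = 0 AND 0 = 0
w14 = R AND w12 AND w0 = 1 AND 0 AND 0 = 0
w16 = w8 OR w14 = 1 OR 0 = 1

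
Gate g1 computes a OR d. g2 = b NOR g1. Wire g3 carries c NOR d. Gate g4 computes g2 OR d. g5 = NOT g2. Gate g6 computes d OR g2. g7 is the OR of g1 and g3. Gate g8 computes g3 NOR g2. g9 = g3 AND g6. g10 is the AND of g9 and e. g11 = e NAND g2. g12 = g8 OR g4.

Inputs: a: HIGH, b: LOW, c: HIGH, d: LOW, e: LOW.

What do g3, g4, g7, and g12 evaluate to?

g1 = a OR d = HIGH OR LOW = HIGH
g2 = b NOR g1 = LOW NOR HIGH = LOW
g3 = c NOR d = HIGH NOR LOW = LOW
g4 = g2 OR d = LOW OR LOW = LOW
g7 = g1 OR g3 = HIGH OR LOW = HIGH
g8 = g3 NOR g2 = LOW NOR LOW = HIGH
g12 = g8 OR g4 = HIGH OR LOW = HIGH

g3 = LOW, g4 = LOW, g7 = HIGH, g12 = HIGH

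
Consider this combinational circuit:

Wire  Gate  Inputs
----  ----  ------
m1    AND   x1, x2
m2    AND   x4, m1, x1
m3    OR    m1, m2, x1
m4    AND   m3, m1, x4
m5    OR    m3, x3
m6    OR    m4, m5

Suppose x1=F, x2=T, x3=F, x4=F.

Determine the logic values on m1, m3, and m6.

m1 = x1 AND x2 = F AND T = F
m2 = x4 AND m1 AND x1 = F AND F AND F = F
m3 = m1 OR m2 OR x1 = F OR F OR F = F
m4 = m3 AND m1 AND x4 = F AND F AND F = F
m5 = m3 OR x3 = F OR F = F
m6 = m4 OR m5 = F OR F = F

m1 = F; m3 = F; m6 = F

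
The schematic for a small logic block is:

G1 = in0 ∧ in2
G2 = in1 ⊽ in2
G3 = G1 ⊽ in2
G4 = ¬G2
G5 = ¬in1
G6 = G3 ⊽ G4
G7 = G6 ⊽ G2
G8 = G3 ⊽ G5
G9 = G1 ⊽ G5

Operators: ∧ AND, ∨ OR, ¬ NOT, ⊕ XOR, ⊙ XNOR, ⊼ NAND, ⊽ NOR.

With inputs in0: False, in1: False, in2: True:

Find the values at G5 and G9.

G1 = in0 AND in2 = False AND True = False
G5 = NOT in1 = NOT False = True
G9 = G1 NOR G5 = False NOR True = False

G5 = True, G9 = False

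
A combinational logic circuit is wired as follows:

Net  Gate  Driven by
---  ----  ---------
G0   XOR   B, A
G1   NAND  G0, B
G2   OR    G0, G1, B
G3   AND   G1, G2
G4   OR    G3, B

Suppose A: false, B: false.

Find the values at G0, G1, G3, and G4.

G0 = B XOR A = false XOR false = false
G1 = G0 NAND B = false NAND false = true
G2 = G0 OR G1 OR B = false OR true OR false = true
G3 = G1 AND G2 = true AND true = true
G4 = G3 OR B = true OR false = true

G0 = false; G1 = true; G3 = true; G4 = true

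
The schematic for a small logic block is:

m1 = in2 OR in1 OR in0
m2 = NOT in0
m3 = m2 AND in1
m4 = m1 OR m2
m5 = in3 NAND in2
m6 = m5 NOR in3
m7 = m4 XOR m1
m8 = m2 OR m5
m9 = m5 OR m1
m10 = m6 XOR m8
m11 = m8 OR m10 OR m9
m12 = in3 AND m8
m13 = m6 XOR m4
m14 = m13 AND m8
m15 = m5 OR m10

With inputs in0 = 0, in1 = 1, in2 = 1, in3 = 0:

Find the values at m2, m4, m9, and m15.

m2 = 1, m4 = 1, m9 = 1, m15 = 1

m1 = in2 OR in1 OR in0 = 1 OR 1 OR 0 = 1
m2 = NOT in0 = NOT 0 = 1
m4 = m1 OR m2 = 1 OR 1 = 1
m5 = in3 NAND in2 = 0 NAND 1 = 1
m6 = m5 NOR in3 = 1 NOR 0 = 0
m8 = m2 OR m5 = 1 OR 1 = 1
m9 = m5 OR m1 = 1 OR 1 = 1
m10 = m6 XOR m8 = 0 XOR 1 = 1
m15 = m5 OR m10 = 1 OR 1 = 1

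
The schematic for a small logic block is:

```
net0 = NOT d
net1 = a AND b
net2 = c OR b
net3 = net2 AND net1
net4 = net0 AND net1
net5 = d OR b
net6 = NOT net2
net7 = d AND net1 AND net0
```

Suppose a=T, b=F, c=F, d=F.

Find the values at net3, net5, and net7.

net3 = F, net5 = F, net7 = F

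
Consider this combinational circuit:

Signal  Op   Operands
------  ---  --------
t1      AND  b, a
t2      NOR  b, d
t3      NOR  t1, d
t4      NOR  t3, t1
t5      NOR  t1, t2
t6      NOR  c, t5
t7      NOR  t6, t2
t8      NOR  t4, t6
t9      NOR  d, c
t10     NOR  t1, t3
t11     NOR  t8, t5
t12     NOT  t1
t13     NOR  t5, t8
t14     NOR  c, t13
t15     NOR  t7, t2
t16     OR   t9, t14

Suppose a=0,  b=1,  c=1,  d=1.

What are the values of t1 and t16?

t1 = 0, t16 = 0

t1 = b AND a = 1 AND 0 = 0
t2 = b NOR d = 1 NOR 1 = 0
t3 = t1 NOR d = 0 NOR 1 = 0
t4 = t3 NOR t1 = 0 NOR 0 = 1
t5 = t1 NOR t2 = 0 NOR 0 = 1
t6 = c NOR t5 = 1 NOR 1 = 0
t8 = t4 NOR t6 = 1 NOR 0 = 0
t9 = d NOR c = 1 NOR 1 = 0
t13 = t5 NOR t8 = 1 NOR 0 = 0
t14 = c NOR t13 = 1 NOR 0 = 0
t16 = t9 OR t14 = 0 OR 0 = 0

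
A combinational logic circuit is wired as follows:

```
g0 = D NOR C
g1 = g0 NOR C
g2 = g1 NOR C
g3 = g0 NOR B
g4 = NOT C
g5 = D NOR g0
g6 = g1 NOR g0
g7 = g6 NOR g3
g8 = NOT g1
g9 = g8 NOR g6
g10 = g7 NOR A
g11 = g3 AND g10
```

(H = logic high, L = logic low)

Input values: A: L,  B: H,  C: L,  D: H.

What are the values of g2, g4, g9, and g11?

g2 = L, g4 = H, g9 = H, g11 = L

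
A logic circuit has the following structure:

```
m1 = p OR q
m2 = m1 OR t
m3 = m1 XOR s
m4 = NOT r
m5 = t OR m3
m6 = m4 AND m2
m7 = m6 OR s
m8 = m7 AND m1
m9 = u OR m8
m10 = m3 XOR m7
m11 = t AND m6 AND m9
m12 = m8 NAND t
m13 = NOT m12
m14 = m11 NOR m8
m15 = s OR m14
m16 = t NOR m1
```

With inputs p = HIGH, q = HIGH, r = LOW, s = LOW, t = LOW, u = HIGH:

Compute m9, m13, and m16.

m1 = p OR q = HIGH OR HIGH = HIGH
m2 = m1 OR t = HIGH OR LOW = HIGH
m4 = NOT r = NOT LOW = HIGH
m6 = m4 AND m2 = HIGH AND HIGH = HIGH
m7 = m6 OR s = HIGH OR LOW = HIGH
m8 = m7 AND m1 = HIGH AND HIGH = HIGH
m9 = u OR m8 = HIGH OR HIGH = HIGH
m12 = m8 NAND t = HIGH NAND LOW = HIGH
m13 = NOT m12 = NOT HIGH = LOW
m16 = t NOR m1 = LOW NOR HIGH = LOW

m9 = HIGH, m13 = LOW, m16 = LOW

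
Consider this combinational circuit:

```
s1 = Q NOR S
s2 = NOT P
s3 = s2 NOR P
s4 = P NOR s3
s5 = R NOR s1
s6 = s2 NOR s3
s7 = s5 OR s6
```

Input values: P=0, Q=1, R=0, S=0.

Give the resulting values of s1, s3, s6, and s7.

s1 = 0  s3 = 0  s6 = 0  s7 = 1

s1 = Q NOR S = 1 NOR 0 = 0
s2 = NOT P = NOT 0 = 1
s3 = s2 NOR P = 1 NOR 0 = 0
s5 = R NOR s1 = 0 NOR 0 = 1
s6 = s2 NOR s3 = 1 NOR 0 = 0
s7 = s5 OR s6 = 1 OR 0 = 1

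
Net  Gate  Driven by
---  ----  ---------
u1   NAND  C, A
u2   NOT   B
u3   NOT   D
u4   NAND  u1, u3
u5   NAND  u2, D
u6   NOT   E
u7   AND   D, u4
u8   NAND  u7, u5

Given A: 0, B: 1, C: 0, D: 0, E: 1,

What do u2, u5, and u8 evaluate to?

u2 = 0, u5 = 1, u8 = 1

u1 = C NAND A = 0 NAND 0 = 1
u2 = NOT B = NOT 1 = 0
u3 = NOT D = NOT 0 = 1
u4 = u1 NAND u3 = 1 NAND 1 = 0
u5 = u2 NAND D = 0 NAND 0 = 1
u7 = D AND u4 = 0 AND 0 = 0
u8 = u7 NAND u5 = 0 NAND 1 = 1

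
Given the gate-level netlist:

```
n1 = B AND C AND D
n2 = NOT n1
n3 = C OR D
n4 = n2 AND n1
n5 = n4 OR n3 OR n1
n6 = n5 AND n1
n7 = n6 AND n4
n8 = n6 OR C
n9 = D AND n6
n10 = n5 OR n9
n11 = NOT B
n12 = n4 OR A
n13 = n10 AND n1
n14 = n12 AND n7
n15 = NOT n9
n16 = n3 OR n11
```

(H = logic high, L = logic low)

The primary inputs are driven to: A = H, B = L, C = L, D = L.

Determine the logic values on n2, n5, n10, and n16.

n2 = H, n5 = L, n10 = L, n16 = H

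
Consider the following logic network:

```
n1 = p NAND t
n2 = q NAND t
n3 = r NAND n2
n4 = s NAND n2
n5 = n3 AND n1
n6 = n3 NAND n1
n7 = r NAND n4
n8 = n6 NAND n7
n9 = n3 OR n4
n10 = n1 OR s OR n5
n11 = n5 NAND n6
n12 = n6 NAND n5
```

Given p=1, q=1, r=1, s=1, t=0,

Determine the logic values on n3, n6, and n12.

n1 = p NAND t = 1 NAND 0 = 1
n2 = q NAND t = 1 NAND 0 = 1
n3 = r NAND n2 = 1 NAND 1 = 0
n5 = n3 AND n1 = 0 AND 1 = 0
n6 = n3 NAND n1 = 0 NAND 1 = 1
n12 = n6 NAND n5 = 1 NAND 0 = 1

n3 = 0  n6 = 1  n12 = 1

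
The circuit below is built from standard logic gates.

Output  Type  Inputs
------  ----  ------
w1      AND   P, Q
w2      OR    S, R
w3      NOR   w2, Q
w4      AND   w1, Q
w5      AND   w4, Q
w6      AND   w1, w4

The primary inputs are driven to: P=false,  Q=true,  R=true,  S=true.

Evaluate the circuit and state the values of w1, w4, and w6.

w1 = false  w4 = false  w6 = false

w1 = P AND Q = false AND true = false
w4 = w1 AND Q = false AND true = false
w6 = w1 AND w4 = false AND false = false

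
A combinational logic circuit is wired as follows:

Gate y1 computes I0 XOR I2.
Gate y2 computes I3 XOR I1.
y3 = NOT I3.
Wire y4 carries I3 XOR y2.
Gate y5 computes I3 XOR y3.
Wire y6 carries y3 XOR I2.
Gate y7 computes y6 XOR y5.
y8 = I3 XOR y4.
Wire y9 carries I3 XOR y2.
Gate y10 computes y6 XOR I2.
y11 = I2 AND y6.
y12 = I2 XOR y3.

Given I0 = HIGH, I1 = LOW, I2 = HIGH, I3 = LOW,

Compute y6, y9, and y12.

y2 = I3 XOR I1 = LOW XOR LOW = LOW
y3 = NOT I3 = NOT LOW = HIGH
y6 = y3 XOR I2 = HIGH XOR HIGH = LOW
y9 = I3 XOR y2 = LOW XOR LOW = LOW
y12 = I2 XOR y3 = HIGH XOR HIGH = LOW

y6 = LOW  y9 = LOW  y12 = LOW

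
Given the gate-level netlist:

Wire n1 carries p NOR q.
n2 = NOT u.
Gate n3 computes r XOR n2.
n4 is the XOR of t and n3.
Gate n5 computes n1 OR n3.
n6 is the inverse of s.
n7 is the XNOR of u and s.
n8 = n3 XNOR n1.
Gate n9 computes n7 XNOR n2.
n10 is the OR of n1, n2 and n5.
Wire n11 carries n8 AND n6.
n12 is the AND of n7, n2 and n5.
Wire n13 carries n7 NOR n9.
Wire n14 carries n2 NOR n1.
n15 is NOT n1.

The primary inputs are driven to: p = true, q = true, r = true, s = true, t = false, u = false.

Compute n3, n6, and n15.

n3 = false, n6 = false, n15 = true

n1 = p NOR q = true NOR true = false
n2 = NOT u = NOT false = true
n3 = r XOR n2 = true XOR true = false
n6 = NOT s = NOT true = false
n15 = NOT n1 = NOT false = true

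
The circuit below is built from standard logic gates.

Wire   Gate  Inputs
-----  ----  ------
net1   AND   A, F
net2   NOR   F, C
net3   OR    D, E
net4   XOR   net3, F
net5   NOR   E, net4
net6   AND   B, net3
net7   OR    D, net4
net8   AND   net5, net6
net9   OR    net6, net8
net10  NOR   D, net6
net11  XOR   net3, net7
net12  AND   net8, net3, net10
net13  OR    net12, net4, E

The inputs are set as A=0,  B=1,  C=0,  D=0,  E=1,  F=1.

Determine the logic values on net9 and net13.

net3 = D OR E = 0 OR 1 = 1
net4 = net3 XOR F = 1 XOR 1 = 0
net5 = E NOR net4 = 1 NOR 0 = 0
net6 = B AND net3 = 1 AND 1 = 1
net8 = net5 AND net6 = 0 AND 1 = 0
net9 = net6 OR net8 = 1 OR 0 = 1
net10 = D NOR net6 = 0 NOR 1 = 0
net12 = net8 AND net3 AND net10 = 0 AND 1 AND 0 = 0
net13 = net12 OR net4 OR E = 0 OR 0 OR 1 = 1

net9 = 1; net13 = 1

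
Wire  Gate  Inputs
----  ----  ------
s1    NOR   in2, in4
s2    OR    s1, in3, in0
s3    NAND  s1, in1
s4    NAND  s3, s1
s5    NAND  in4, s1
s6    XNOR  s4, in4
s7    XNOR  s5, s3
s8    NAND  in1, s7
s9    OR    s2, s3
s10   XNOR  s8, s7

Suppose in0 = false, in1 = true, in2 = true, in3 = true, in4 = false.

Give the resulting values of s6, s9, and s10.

s6 = false, s9 = true, s10 = false

s1 = in2 NOR in4 = true NOR false = false
s2 = s1 OR in3 OR in0 = false OR true OR false = true
s3 = s1 NAND in1 = false NAND true = true
s4 = s3 NAND s1 = true NAND false = true
s5 = in4 NAND s1 = false NAND false = true
s6 = s4 XNOR in4 = true XNOR false = false
s7 = s5 XNOR s3 = true XNOR true = true
s8 = in1 NAND s7 = true NAND true = false
s9 = s2 OR s3 = true OR true = true
s10 = s8 XNOR s7 = false XNOR true = false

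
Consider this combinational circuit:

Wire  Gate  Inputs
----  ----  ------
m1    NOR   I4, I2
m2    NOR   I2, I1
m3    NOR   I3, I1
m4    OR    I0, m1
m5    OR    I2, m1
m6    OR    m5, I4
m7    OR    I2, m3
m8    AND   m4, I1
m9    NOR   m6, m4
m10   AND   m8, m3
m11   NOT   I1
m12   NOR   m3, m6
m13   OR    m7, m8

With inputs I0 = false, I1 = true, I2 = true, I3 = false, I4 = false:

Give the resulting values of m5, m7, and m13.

m1 = I4 NOR I2 = false NOR true = false
m3 = I3 NOR I1 = false NOR true = false
m4 = I0 OR m1 = false OR false = false
m5 = I2 OR m1 = true OR false = true
m7 = I2 OR m3 = true OR false = true
m8 = m4 AND I1 = false AND true = false
m13 = m7 OR m8 = true OR false = true

m5 = true; m7 = true; m13 = true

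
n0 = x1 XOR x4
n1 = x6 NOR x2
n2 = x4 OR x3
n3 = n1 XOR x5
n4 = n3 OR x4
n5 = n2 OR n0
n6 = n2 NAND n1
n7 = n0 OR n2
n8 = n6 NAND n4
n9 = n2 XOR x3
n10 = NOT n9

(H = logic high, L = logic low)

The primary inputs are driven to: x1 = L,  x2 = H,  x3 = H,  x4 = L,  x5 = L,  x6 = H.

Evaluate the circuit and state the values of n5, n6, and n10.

n0 = x1 XOR x4 = L XOR L = L
n1 = x6 NOR x2 = H NOR H = L
n2 = x4 OR x3 = L OR H = H
n5 = n2 OR n0 = H OR L = H
n6 = n2 NAND n1 = H NAND L = H
n9 = n2 XOR x3 = H XOR H = L
n10 = NOT n9 = NOT L = H

n5 = H, n6 = H, n10 = H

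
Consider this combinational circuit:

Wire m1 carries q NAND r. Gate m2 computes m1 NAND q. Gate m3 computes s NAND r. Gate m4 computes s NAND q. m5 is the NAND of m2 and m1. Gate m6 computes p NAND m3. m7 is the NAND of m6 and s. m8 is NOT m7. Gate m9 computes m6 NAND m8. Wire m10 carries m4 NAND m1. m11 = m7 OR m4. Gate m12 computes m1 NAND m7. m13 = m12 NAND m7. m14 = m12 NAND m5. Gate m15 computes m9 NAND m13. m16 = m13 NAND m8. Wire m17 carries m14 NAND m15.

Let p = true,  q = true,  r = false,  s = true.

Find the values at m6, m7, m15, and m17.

m1 = q NAND r = true NAND false = true
m2 = m1 NAND q = true NAND true = false
m3 = s NAND r = true NAND false = true
m5 = m2 NAND m1 = false NAND true = true
m6 = p NAND m3 = true NAND true = false
m7 = m6 NAND s = false NAND true = true
m8 = NOT m7 = NOT true = false
m9 = m6 NAND m8 = false NAND false = true
m12 = m1 NAND m7 = true NAND true = false
m13 = m12 NAND m7 = false NAND true = true
m14 = m12 NAND m5 = false NAND true = true
m15 = m9 NAND m13 = true NAND true = false
m17 = m14 NAND m15 = true NAND false = true

m6 = false, m7 = true, m15 = false, m17 = true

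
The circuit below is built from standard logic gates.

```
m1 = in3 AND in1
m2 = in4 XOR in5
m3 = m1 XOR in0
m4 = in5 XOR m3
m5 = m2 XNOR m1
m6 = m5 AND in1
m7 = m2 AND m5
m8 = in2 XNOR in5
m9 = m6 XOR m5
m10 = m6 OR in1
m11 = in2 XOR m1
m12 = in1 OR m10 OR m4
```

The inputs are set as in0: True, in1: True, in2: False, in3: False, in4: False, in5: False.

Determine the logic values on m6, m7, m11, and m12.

m1 = in3 AND in1 = False AND True = False
m2 = in4 XOR in5 = False XOR False = False
m3 = m1 XOR in0 = False XOR True = True
m4 = in5 XOR m3 = False XOR True = True
m5 = m2 XNOR m1 = False XNOR False = True
m6 = m5 AND in1 = True AND True = True
m7 = m2 AND m5 = False AND True = False
m10 = m6 OR in1 = True OR True = True
m11 = in2 XOR m1 = False XOR False = False
m12 = in1 OR m10 OR m4 = True OR True OR True = True

m6 = True; m7 = False; m11 = False; m12 = True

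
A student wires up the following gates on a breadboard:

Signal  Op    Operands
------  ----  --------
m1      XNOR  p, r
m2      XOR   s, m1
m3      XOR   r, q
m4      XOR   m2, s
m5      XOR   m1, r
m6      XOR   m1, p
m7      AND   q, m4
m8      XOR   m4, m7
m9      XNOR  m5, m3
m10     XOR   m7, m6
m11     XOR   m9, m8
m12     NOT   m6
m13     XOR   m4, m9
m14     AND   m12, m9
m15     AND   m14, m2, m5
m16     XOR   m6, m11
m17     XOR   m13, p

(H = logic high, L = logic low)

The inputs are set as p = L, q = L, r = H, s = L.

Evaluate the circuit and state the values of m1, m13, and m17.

m1 = p XNOR r = L XNOR H = L
m2 = s XOR m1 = L XOR L = L
m3 = r XOR q = H XOR L = H
m4 = m2 XOR s = L XOR L = L
m5 = m1 XOR r = L XOR H = H
m9 = m5 XNOR m3 = H XNOR H = H
m13 = m4 XOR m9 = L XOR H = H
m17 = m13 XOR p = H XOR L = H

m1 = L, m13 = H, m17 = H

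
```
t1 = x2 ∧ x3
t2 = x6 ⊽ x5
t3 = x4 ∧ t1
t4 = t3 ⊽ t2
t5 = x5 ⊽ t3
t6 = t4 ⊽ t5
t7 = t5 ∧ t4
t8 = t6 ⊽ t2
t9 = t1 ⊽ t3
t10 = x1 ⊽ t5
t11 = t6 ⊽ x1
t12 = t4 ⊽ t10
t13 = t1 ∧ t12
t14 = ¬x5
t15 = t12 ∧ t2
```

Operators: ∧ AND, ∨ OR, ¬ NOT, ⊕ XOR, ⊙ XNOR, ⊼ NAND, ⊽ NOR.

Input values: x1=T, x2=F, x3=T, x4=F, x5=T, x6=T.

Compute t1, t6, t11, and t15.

t1 = F; t6 = F; t11 = F; t15 = F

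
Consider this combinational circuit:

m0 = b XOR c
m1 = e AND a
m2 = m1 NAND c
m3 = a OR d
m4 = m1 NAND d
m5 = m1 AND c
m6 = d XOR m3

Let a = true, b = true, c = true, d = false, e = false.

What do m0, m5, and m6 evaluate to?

m0 = b XOR c = true XOR true = false
m1 = e AND a = false AND true = false
m3 = a OR d = true OR false = true
m5 = m1 AND c = false AND true = false
m6 = d XOR m3 = false XOR true = true

m0 = false  m5 = false  m6 = true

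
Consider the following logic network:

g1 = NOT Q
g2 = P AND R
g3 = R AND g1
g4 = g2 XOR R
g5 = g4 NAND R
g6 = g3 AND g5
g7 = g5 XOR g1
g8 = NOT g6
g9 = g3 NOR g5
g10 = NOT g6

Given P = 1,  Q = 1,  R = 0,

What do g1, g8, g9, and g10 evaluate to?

g1 = 0, g8 = 1, g9 = 0, g10 = 1

g1 = NOT Q = NOT 1 = 0
g2 = P AND R = 1 AND 0 = 0
g3 = R AND g1 = 0 AND 0 = 0
g4 = g2 XOR R = 0 XOR 0 = 0
g5 = g4 NAND R = 0 NAND 0 = 1
g6 = g3 AND g5 = 0 AND 1 = 0
g8 = NOT g6 = NOT 0 = 1
g9 = g3 NOR g5 = 0 NOR 1 = 0
g10 = NOT g6 = NOT 0 = 1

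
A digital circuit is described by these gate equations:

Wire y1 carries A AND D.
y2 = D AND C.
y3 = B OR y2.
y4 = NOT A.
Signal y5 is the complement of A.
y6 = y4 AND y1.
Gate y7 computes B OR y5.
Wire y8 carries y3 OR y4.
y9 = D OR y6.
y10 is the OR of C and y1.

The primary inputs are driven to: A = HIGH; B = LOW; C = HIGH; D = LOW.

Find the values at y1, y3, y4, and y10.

y1 = A AND D = HIGH AND LOW = LOW
y2 = D AND C = LOW AND HIGH = LOW
y3 = B OR y2 = LOW OR LOW = LOW
y4 = NOT A = NOT HIGH = LOW
y10 = C OR y1 = HIGH OR LOW = HIGH

y1 = LOW, y3 = LOW, y4 = LOW, y10 = HIGH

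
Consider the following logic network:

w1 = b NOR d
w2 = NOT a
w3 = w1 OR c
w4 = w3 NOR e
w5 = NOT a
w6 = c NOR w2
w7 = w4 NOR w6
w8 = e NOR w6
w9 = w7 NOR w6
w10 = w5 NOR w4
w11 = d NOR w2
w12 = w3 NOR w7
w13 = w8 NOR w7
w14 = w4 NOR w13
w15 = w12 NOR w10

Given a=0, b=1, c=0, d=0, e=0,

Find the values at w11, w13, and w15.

w11 = 0  w13 = 0  w15 = 0

w1 = b NOR d = 1 NOR 0 = 0
w2 = NOT a = NOT 0 = 1
w3 = w1 OR c = 0 OR 0 = 0
w4 = w3 NOR e = 0 NOR 0 = 1
w5 = NOT a = NOT 0 = 1
w6 = c NOR w2 = 0 NOR 1 = 0
w7 = w4 NOR w6 = 1 NOR 0 = 0
w8 = e NOR w6 = 0 NOR 0 = 1
w10 = w5 NOR w4 = 1 NOR 1 = 0
w11 = d NOR w2 = 0 NOR 1 = 0
w12 = w3 NOR w7 = 0 NOR 0 = 1
w13 = w8 NOR w7 = 1 NOR 0 = 0
w15 = w12 NOR w10 = 1 NOR 0 = 0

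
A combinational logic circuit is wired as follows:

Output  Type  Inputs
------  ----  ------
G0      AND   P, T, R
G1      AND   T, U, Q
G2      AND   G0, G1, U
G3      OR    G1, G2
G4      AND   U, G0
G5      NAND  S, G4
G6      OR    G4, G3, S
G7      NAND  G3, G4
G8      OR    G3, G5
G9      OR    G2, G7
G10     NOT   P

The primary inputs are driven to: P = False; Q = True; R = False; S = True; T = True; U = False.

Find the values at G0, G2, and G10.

G0 = False, G2 = False, G10 = True

G0 = P AND T AND R = False AND True AND False = False
G1 = T AND U AND Q = True AND False AND True = False
G2 = G0 AND G1 AND U = False AND False AND False = False
G10 = NOT P = NOT False = True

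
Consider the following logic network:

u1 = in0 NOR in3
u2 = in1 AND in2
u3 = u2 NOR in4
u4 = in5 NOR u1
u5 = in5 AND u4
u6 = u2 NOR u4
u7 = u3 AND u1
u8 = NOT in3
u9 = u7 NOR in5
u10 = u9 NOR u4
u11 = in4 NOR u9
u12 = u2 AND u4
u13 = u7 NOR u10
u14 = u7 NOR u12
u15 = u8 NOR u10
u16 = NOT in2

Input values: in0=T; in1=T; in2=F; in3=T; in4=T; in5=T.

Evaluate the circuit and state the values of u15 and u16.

u15 = F, u16 = T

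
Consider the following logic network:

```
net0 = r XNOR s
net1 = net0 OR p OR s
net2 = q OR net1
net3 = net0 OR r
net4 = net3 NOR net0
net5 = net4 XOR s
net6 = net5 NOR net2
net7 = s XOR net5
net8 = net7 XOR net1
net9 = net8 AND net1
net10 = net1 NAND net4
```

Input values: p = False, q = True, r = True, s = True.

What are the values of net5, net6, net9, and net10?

net5 = True, net6 = False, net9 = True, net10 = True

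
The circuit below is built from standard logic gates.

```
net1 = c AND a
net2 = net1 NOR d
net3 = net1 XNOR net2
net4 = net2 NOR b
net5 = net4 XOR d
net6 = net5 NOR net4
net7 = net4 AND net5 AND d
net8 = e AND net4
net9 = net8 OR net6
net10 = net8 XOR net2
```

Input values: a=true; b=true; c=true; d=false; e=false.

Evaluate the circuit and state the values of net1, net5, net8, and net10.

net1 = c AND a = true AND true = true
net2 = net1 NOR d = true NOR false = false
net4 = net2 NOR b = false NOR true = false
net5 = net4 XOR d = false XOR false = false
net8 = e AND net4 = false AND false = false
net10 = net8 XOR net2 = false XOR false = false

net1 = true, net5 = false, net8 = false, net10 = false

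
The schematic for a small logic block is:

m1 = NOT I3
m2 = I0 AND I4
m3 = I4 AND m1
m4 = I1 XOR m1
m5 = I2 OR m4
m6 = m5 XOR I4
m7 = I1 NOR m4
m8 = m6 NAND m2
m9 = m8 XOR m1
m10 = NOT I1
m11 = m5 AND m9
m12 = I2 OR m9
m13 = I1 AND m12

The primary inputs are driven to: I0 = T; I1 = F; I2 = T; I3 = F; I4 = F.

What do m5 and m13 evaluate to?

m5 = T, m13 = F

m1 = NOT I3 = NOT F = T
m2 = I0 AND I4 = T AND F = F
m4 = I1 XOR m1 = F XOR T = T
m5 = I2 OR m4 = T OR T = T
m6 = m5 XOR I4 = T XOR F = T
m8 = m6 NAND m2 = T NAND F = T
m9 = m8 XOR m1 = T XOR T = F
m12 = I2 OR m9 = T OR F = T
m13 = I1 AND m12 = F AND T = F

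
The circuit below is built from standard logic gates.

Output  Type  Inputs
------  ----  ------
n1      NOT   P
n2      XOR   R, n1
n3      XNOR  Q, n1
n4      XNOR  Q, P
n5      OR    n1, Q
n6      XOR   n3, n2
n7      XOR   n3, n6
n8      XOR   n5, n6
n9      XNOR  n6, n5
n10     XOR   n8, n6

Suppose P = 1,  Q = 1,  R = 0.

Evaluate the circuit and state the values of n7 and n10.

n1 = NOT P = NOT 1 = 0
n2 = R XOR n1 = 0 XOR 0 = 0
n3 = Q XNOR n1 = 1 XNOR 0 = 0
n5 = n1 OR Q = 0 OR 1 = 1
n6 = n3 XOR n2 = 0 XOR 0 = 0
n7 = n3 XOR n6 = 0 XOR 0 = 0
n8 = n5 XOR n6 = 1 XOR 0 = 1
n10 = n8 XOR n6 = 1 XOR 0 = 1

n7 = 0, n10 = 1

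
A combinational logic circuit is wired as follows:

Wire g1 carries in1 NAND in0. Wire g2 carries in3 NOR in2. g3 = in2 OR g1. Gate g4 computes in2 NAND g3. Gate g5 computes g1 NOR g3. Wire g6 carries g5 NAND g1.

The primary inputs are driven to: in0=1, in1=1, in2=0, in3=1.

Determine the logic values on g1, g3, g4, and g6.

g1 = in1 NAND in0 = 1 NAND 1 = 0
g3 = in2 OR g1 = 0 OR 0 = 0
g4 = in2 NAND g3 = 0 NAND 0 = 1
g5 = g1 NOR g3 = 0 NOR 0 = 1
g6 = g5 NAND g1 = 1 NAND 0 = 1

g1 = 0, g3 = 0, g4 = 1, g6 = 1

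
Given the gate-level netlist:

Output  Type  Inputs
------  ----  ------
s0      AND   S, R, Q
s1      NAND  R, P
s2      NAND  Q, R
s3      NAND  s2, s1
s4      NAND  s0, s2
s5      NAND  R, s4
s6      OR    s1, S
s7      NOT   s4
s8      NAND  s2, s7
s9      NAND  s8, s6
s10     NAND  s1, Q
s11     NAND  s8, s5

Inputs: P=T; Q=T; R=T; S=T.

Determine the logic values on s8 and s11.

s8 = T; s11 = T

s0 = S AND R AND Q = T AND T AND T = T
s2 = Q NAND R = T NAND T = F
s4 = s0 NAND s2 = T NAND F = T
s5 = R NAND s4 = T NAND T = F
s7 = NOT s4 = NOT T = F
s8 = s2 NAND s7 = F NAND F = T
s11 = s8 NAND s5 = T NAND F = T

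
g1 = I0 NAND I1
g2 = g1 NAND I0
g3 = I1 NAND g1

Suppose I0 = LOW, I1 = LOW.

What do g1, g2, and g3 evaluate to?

g1 = HIGH, g2 = HIGH, g3 = HIGH

g1 = I0 NAND I1 = LOW NAND LOW = HIGH
g2 = g1 NAND I0 = HIGH NAND LOW = HIGH
g3 = I1 NAND g1 = LOW NAND HIGH = HIGH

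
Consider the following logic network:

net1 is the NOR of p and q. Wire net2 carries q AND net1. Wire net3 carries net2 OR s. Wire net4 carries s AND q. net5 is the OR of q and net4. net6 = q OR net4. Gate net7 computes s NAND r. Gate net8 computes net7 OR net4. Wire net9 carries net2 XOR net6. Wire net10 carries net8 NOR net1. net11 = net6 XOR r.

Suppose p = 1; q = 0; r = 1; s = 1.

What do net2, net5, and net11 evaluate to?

net2 = 0, net5 = 0, net11 = 1

net1 = p NOR q = 1 NOR 0 = 0
net2 = q AND net1 = 0 AND 0 = 0
net4 = s AND q = 1 AND 0 = 0
net5 = q OR net4 = 0 OR 0 = 0
net6 = q OR net4 = 0 OR 0 = 0
net11 = net6 XOR r = 0 XOR 1 = 1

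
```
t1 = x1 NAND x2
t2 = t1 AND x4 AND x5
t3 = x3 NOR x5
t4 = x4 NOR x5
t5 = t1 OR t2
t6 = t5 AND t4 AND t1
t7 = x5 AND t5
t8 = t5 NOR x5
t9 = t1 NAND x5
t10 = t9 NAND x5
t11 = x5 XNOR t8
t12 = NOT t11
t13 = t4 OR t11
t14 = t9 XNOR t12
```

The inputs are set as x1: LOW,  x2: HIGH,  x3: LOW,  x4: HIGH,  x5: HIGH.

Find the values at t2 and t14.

t1 = x1 NAND x2 = LOW NAND HIGH = HIGH
t2 = t1 AND x4 AND x5 = HIGH AND HIGH AND HIGH = HIGH
t5 = t1 OR t2 = HIGH OR HIGH = HIGH
t8 = t5 NOR x5 = HIGH NOR HIGH = LOW
t9 = t1 NAND x5 = HIGH NAND HIGH = LOW
t11 = x5 XNOR t8 = HIGH XNOR LOW = LOW
t12 = NOT t11 = NOT LOW = HIGH
t14 = t9 XNOR t12 = LOW XNOR HIGH = LOW

t2 = HIGH  t14 = LOW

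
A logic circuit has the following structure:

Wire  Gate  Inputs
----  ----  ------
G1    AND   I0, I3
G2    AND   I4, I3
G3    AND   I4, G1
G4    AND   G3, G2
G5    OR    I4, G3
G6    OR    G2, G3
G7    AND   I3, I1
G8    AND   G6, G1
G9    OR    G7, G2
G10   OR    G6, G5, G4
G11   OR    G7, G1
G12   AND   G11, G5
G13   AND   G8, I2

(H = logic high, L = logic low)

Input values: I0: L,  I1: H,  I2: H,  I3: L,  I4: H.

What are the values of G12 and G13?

G12 = L  G13 = L

G1 = I0 AND I3 = L AND L = L
G2 = I4 AND I3 = H AND L = L
G3 = I4 AND G1 = H AND L = L
G5 = I4 OR G3 = H OR L = H
G6 = G2 OR G3 = L OR L = L
G7 = I3 AND I1 = L AND H = L
G8 = G6 AND G1 = L AND L = L
G11 = G7 OR G1 = L OR L = L
G12 = G11 AND G5 = L AND H = L
G13 = G8 AND I2 = L AND H = L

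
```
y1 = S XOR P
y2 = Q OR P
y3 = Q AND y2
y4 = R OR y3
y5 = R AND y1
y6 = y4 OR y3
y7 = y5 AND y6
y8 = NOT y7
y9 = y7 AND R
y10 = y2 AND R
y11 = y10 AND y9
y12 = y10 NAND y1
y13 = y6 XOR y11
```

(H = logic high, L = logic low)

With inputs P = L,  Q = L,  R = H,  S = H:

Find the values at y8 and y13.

y1 = S XOR P = H XOR L = H
y2 = Q OR P = L OR L = L
y3 = Q AND y2 = L AND L = L
y4 = R OR y3 = H OR L = H
y5 = R AND y1 = H AND H = H
y6 = y4 OR y3 = H OR L = H
y7 = y5 AND y6 = H AND H = H
y8 = NOT y7 = NOT H = L
y9 = y7 AND R = H AND H = H
y10 = y2 AND R = L AND H = L
y11 = y10 AND y9 = L AND H = L
y13 = y6 XOR y11 = H XOR L = H

y8 = L, y13 = H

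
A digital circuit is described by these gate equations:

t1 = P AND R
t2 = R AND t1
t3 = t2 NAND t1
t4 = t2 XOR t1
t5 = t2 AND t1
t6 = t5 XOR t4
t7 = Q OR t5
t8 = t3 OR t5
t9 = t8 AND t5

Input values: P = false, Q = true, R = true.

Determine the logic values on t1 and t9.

t1 = false, t9 = false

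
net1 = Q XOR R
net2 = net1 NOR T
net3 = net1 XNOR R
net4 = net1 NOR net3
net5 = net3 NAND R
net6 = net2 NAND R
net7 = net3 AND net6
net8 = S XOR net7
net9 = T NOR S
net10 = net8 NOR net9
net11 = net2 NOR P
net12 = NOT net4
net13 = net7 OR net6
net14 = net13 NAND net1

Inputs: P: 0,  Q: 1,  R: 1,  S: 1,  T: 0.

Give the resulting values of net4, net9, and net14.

net4 = 1, net9 = 0, net14 = 1

net1 = Q XOR R = 1 XOR 1 = 0
net2 = net1 NOR T = 0 NOR 0 = 1
net3 = net1 XNOR R = 0 XNOR 1 = 0
net4 = net1 NOR net3 = 0 NOR 0 = 1
net6 = net2 NAND R = 1 NAND 1 = 0
net7 = net3 AND net6 = 0 AND 0 = 0
net9 = T NOR S = 0 NOR 1 = 0
net13 = net7 OR net6 = 0 OR 0 = 0
net14 = net13 NAND net1 = 0 NAND 0 = 1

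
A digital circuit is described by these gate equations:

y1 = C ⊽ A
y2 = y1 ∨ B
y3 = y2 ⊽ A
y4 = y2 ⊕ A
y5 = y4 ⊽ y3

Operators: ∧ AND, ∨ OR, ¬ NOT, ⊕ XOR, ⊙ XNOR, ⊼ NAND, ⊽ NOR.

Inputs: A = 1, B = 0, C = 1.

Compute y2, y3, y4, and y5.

y2 = 0, y3 = 0, y4 = 1, y5 = 0

y1 = C NOR A = 1 NOR 1 = 0
y2 = y1 OR B = 0 OR 0 = 0
y3 = y2 NOR A = 0 NOR 1 = 0
y4 = y2 XOR A = 0 XOR 1 = 1
y5 = y4 NOR y3 = 1 NOR 0 = 0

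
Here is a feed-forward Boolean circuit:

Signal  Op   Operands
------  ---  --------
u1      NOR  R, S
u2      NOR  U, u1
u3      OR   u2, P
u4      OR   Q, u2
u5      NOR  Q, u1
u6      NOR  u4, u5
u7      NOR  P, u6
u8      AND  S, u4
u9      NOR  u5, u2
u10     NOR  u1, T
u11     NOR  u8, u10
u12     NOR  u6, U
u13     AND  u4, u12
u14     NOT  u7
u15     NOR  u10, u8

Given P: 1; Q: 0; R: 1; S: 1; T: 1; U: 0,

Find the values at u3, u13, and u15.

u3 = 1, u13 = 1, u15 = 0

u1 = R NOR S = 1 NOR 1 = 0
u2 = U NOR u1 = 0 NOR 0 = 1
u3 = u2 OR P = 1 OR 1 = 1
u4 = Q OR u2 = 0 OR 1 = 1
u5 = Q NOR u1 = 0 NOR 0 = 1
u6 = u4 NOR u5 = 1 NOR 1 = 0
u8 = S AND u4 = 1 AND 1 = 1
u10 = u1 NOR T = 0 NOR 1 = 0
u12 = u6 NOR U = 0 NOR 0 = 1
u13 = u4 AND u12 = 1 AND 1 = 1
u15 = u10 NOR u8 = 0 NOR 1 = 0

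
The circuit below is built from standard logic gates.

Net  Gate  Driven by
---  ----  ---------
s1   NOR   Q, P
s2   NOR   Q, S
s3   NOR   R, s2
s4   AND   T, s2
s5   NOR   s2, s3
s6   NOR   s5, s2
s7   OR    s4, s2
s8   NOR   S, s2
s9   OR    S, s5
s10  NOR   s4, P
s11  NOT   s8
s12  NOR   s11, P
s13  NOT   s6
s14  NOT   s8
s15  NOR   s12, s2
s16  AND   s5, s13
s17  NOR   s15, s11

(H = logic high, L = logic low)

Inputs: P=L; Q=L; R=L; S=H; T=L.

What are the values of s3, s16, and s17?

s3 = H, s16 = L, s17 = L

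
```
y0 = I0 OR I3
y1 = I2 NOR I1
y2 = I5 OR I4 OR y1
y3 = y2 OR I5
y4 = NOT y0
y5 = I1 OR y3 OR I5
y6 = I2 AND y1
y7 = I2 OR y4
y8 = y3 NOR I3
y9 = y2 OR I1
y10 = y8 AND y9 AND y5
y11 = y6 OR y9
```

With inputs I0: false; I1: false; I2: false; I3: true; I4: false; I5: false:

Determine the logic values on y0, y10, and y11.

y0 = true  y10 = false  y11 = true

y0 = I0 OR I3 = false OR true = true
y1 = I2 NOR I1 = false NOR false = true
y2 = I5 OR I4 OR y1 = false OR false OR true = true
y3 = y2 OR I5 = true OR false = true
y5 = I1 OR y3 OR I5 = false OR true OR false = true
y6 = I2 AND y1 = false AND true = false
y8 = y3 NOR I3 = true NOR true = false
y9 = y2 OR I1 = true OR false = true
y10 = y8 AND y9 AND y5 = false AND true AND true = false
y11 = y6 OR y9 = false OR true = true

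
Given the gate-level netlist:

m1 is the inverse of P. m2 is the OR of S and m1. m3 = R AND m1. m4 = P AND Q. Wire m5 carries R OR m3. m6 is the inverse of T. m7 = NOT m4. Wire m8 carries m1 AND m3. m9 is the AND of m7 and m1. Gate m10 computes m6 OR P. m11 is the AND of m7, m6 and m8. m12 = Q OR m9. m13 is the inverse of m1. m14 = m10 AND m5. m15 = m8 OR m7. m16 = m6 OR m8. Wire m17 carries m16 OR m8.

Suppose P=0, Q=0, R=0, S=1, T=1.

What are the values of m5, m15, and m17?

m1 = NOT P = NOT 0 = 1
m3 = R AND m1 = 0 AND 1 = 0
m4 = P AND Q = 0 AND 0 = 0
m5 = R OR m3 = 0 OR 0 = 0
m6 = NOT T = NOT 1 = 0
m7 = NOT m4 = NOT 0 = 1
m8 = m1 AND m3 = 1 AND 0 = 0
m15 = m8 OR m7 = 0 OR 1 = 1
m16 = m6 OR m8 = 0 OR 0 = 0
m17 = m16 OR m8 = 0 OR 0 = 0

m5 = 0; m15 = 1; m17 = 0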